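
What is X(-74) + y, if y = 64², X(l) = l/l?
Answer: 4097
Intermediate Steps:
X(l) = 1
y = 4096
X(-74) + y = 1 + 4096 = 4097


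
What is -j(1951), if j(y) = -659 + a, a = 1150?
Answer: -491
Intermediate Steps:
j(y) = 491 (j(y) = -659 + 1150 = 491)
-j(1951) = -1*491 = -491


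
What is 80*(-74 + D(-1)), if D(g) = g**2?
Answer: -5840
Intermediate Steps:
80*(-74 + D(-1)) = 80*(-74 + (-1)**2) = 80*(-74 + 1) = 80*(-73) = -5840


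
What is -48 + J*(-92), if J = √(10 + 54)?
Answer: -784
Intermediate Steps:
J = 8 (J = √64 = 8)
-48 + J*(-92) = -48 + 8*(-92) = -48 - 736 = -784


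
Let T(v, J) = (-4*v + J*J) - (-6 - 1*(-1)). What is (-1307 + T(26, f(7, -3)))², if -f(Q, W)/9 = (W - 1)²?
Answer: 373648900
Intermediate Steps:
f(Q, W) = -9*(-1 + W)² (f(Q, W) = -9*(W - 1)² = -9*(-1 + W)²)
T(v, J) = 5 + J² - 4*v (T(v, J) = (-4*v + J²) - (-6 + 1) = (J² - 4*v) - 1*(-5) = (J² - 4*v) + 5 = 5 + J² - 4*v)
(-1307 + T(26, f(7, -3)))² = (-1307 + (5 + (-9*(-1 - 3)²)² - 4*26))² = (-1307 + (5 + (-9*(-4)²)² - 104))² = (-1307 + (5 + (-9*16)² - 104))² = (-1307 + (5 + (-144)² - 104))² = (-1307 + (5 + 20736 - 104))² = (-1307 + 20637)² = 19330² = 373648900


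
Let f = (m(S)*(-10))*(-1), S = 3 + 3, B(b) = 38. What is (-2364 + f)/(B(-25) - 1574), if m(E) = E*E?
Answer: 167/128 ≈ 1.3047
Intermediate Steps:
S = 6
m(E) = E²
f = 360 (f = (6²*(-10))*(-1) = (36*(-10))*(-1) = -360*(-1) = 360)
(-2364 + f)/(B(-25) - 1574) = (-2364 + 360)/(38 - 1574) = -2004/(-1536) = -2004*(-1/1536) = 167/128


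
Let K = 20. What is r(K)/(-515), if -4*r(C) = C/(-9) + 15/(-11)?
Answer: -71/40788 ≈ -0.0017407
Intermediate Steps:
r(C) = 15/44 + C/36 (r(C) = -(C/(-9) + 15/(-11))/4 = -(C*(-⅑) + 15*(-1/11))/4 = -(-C/9 - 15/11)/4 = -(-15/11 - C/9)/4 = 15/44 + C/36)
r(K)/(-515) = (15/44 + (1/36)*20)/(-515) = (15/44 + 5/9)*(-1/515) = (355/396)*(-1/515) = -71/40788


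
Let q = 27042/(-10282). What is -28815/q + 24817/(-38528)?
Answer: 1902374012821/173645696 ≈ 10955.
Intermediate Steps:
q = -13521/5141 (q = 27042*(-1/10282) = -13521/5141 ≈ -2.6300)
-28815/q + 24817/(-38528) = -28815/(-13521/5141) + 24817/(-38528) = -28815*(-5141/13521) + 24817*(-1/38528) = 49379305/4507 - 24817/38528 = 1902374012821/173645696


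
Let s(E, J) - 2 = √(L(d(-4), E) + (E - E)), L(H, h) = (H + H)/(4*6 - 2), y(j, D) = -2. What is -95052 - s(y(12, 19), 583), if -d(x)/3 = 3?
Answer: -95054 - 3*I*√11/11 ≈ -95054.0 - 0.90453*I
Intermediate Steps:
d(x) = -9 (d(x) = -3*3 = -9)
L(H, h) = H/11 (L(H, h) = (2*H)/(24 - 2) = (2*H)/22 = (2*H)*(1/22) = H/11)
s(E, J) = 2 + 3*I*√11/11 (s(E, J) = 2 + √((1/11)*(-9) + (E - E)) = 2 + √(-9/11 + 0) = 2 + √(-9/11) = 2 + 3*I*√11/11)
-95052 - s(y(12, 19), 583) = -95052 - (2 + 3*I*√11/11) = -95052 + (-2 - 3*I*√11/11) = -95054 - 3*I*√11/11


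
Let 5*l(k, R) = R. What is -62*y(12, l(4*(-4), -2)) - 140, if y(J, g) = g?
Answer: -576/5 ≈ -115.20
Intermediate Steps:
l(k, R) = R/5
-62*y(12, l(4*(-4), -2)) - 140 = -62*(-2)/5 - 140 = -62*(-2/5) - 140 = 124/5 - 140 = -576/5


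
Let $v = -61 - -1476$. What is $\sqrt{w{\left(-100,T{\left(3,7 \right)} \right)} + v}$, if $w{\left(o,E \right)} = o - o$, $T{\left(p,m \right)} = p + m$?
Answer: $\sqrt{1415} \approx 37.616$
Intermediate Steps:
$T{\left(p,m \right)} = m + p$
$w{\left(o,E \right)} = 0$
$v = 1415$ ($v = -61 + 1476 = 1415$)
$\sqrt{w{\left(-100,T{\left(3,7 \right)} \right)} + v} = \sqrt{0 + 1415} = \sqrt{1415}$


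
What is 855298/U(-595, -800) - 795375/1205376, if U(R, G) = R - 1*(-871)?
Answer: 85894679879/27723648 ≈ 3098.2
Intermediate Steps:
U(R, G) = 871 + R (U(R, G) = R + 871 = 871 + R)
855298/U(-595, -800) - 795375/1205376 = 855298/(871 - 595) - 795375/1205376 = 855298/276 - 795375*1/1205376 = 855298*(1/276) - 265125/401792 = 427649/138 - 265125/401792 = 85894679879/27723648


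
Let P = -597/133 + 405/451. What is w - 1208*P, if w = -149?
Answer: 251243989/59983 ≈ 4188.6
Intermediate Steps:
P = -215382/59983 (P = -597*1/133 + 405*(1/451) = -597/133 + 405/451 = -215382/59983 ≈ -3.5907)
w - 1208*P = -149 - 1208*(-215382/59983) = -149 + 260181456/59983 = 251243989/59983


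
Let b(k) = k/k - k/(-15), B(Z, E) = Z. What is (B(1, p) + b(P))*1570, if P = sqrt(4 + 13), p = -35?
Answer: 3140 + 314*sqrt(17)/3 ≈ 3571.6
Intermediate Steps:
P = sqrt(17) ≈ 4.1231
b(k) = 1 + k/15 (b(k) = 1 - k*(-1)/15 = 1 - (-1)*k/15 = 1 + k/15)
(B(1, p) + b(P))*1570 = (1 + (1 + sqrt(17)/15))*1570 = (2 + sqrt(17)/15)*1570 = 3140 + 314*sqrt(17)/3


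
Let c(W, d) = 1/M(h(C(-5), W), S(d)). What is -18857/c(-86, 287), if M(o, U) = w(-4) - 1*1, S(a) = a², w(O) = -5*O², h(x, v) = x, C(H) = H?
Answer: 1527417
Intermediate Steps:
M(o, U) = -81 (M(o, U) = -5*(-4)² - 1*1 = -5*16 - 1 = -80 - 1 = -81)
c(W, d) = -1/81 (c(W, d) = 1/(-81) = -1/81)
-18857/c(-86, 287) = -18857/(-1/81) = -18857*(-81) = 1527417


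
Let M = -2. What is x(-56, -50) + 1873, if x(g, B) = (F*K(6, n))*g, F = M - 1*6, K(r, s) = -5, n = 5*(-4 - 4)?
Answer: -367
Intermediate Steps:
n = -40 (n = 5*(-8) = -40)
F = -8 (F = -2 - 1*6 = -2 - 6 = -8)
x(g, B) = 40*g (x(g, B) = (-8*(-5))*g = 40*g)
x(-56, -50) + 1873 = 40*(-56) + 1873 = -2240 + 1873 = -367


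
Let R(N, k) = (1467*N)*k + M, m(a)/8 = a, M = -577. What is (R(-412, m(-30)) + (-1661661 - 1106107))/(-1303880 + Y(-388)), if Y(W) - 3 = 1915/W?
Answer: -7886854660/72272313 ≈ -109.13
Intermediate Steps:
m(a) = 8*a
R(N, k) = -577 + 1467*N*k (R(N, k) = (1467*N)*k - 577 = 1467*N*k - 577 = -577 + 1467*N*k)
Y(W) = 3 + 1915/W
(R(-412, m(-30)) + (-1661661 - 1106107))/(-1303880 + Y(-388)) = ((-577 + 1467*(-412)*(8*(-30))) + (-1661661 - 1106107))/(-1303880 + (3 + 1915/(-388))) = ((-577 + 1467*(-412)*(-240)) - 2767768)/(-1303880 + (3 + 1915*(-1/388))) = ((-577 + 145056960) - 2767768)/(-1303880 + (3 - 1915/388)) = (145056383 - 2767768)/(-1303880 - 751/388) = 142288615/(-505906191/388) = 142288615*(-388/505906191) = -7886854660/72272313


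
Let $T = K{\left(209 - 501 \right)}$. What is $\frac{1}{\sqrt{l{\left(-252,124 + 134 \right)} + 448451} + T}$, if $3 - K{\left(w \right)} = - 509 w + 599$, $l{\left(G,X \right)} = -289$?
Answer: $- \frac{74612}{11133677007} - \frac{\sqrt{448162}}{22267354014} \approx -6.7315 \cdot 10^{-6}$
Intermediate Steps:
$K{\left(w \right)} = -596 + 509 w$ ($K{\left(w \right)} = 3 - \left(- 509 w + 599\right) = 3 - \left(599 - 509 w\right) = 3 + \left(-599 + 509 w\right) = -596 + 509 w$)
$T = -149224$ ($T = -596 + 509 \left(209 - 501\right) = -596 + 509 \left(-292\right) = -596 - 148628 = -149224$)
$\frac{1}{\sqrt{l{\left(-252,124 + 134 \right)} + 448451} + T} = \frac{1}{\sqrt{-289 + 448451} - 149224} = \frac{1}{\sqrt{448162} - 149224} = \frac{1}{-149224 + \sqrt{448162}}$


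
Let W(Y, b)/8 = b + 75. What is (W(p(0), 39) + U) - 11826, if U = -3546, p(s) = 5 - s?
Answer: -14460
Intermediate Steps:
W(Y, b) = 600 + 8*b (W(Y, b) = 8*(b + 75) = 8*(75 + b) = 600 + 8*b)
(W(p(0), 39) + U) - 11826 = ((600 + 8*39) - 3546) - 11826 = ((600 + 312) - 3546) - 11826 = (912 - 3546) - 11826 = -2634 - 11826 = -14460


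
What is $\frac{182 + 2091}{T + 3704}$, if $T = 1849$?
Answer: $\frac{2273}{5553} \approx 0.40933$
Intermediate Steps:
$\frac{182 + 2091}{T + 3704} = \frac{182 + 2091}{1849 + 3704} = \frac{2273}{5553}$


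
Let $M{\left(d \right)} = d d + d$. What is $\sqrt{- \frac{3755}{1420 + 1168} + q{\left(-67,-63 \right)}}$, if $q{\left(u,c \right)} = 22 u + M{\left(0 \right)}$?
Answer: $\frac{i \sqrt{2470548149}}{1294} \approx 38.412 i$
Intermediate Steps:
$M{\left(d \right)} = d + d^{2}$ ($M{\left(d \right)} = d^{2} + d = d + d^{2}$)
$q{\left(u,c \right)} = 22 u$ ($q{\left(u,c \right)} = 22 u + 0 \left(1 + 0\right) = 22 u + 0 \cdot 1 = 22 u + 0 = 22 u$)
$\sqrt{- \frac{3755}{1420 + 1168} + q{\left(-67,-63 \right)}} = \sqrt{- \frac{3755}{1420 + 1168} + 22 \left(-67\right)} = \sqrt{- \frac{3755}{2588} - 1474} = \sqrt{- \frac{3818467}{2588}} = \frac{i \sqrt{2470548149}}{1294}$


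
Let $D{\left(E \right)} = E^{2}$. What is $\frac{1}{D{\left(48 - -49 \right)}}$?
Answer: $\frac{1}{9409} \approx 0.00010628$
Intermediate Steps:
$\frac{1}{D{\left(48 - -49 \right)}} = \frac{1}{\left(48 - -49\right)^{2}} = \frac{1}{\left(48 + 49\right)^{2}} = \frac{1}{97^{2}} = \frac{1}{9409}$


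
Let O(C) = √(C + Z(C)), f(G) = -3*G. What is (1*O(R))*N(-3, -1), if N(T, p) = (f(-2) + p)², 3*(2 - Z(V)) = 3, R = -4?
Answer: 25*I*√3 ≈ 43.301*I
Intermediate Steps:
Z(V) = 1 (Z(V) = 2 - ⅓*3 = 2 - 1 = 1)
N(T, p) = (6 + p)² (N(T, p) = (-3*(-2) + p)² = (6 + p)²)
O(C) = √(1 + C) (O(C) = √(C + 1) = √(1 + C))
(1*O(R))*N(-3, -1) = (1*√(1 - 4))*(6 - 1)² = (1*√(-3))*5² = (1*(I*√3))*25 = (I*√3)*25 = 25*I*√3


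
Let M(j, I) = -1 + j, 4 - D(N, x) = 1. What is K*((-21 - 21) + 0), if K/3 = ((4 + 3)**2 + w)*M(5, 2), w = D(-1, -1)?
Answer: -26208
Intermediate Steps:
D(N, x) = 3 (D(N, x) = 4 - 1*1 = 4 - 1 = 3)
w = 3
K = 624 (K = 3*(((4 + 3)**2 + 3)*(-1 + 5)) = 3*((7**2 + 3)*4) = 3*((49 + 3)*4) = 3*(52*4) = 3*208 = 624)
K*((-21 - 21) + 0) = 624*((-21 - 21) + 0) = 624*(-42 + 0) = 624*(-42) = -26208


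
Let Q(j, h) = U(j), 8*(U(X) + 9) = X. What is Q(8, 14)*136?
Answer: -1088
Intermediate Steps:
U(X) = -9 + X/8
Q(j, h) = -9 + j/8
Q(8, 14)*136 = (-9 + (1/8)*8)*136 = (-9 + 1)*136 = -8*136 = -1088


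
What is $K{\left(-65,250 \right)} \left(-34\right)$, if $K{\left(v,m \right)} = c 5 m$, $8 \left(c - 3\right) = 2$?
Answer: $-138125$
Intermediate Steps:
$c = \frac{13}{4}$ ($c = 3 + \frac{1}{8} \cdot 2 = 3 + \frac{1}{4} = \frac{13}{4} \approx 3.25$)
$K{\left(v,m \right)} = \frac{65 m}{4}$ ($K{\left(v,m \right)} = \frac{13}{4} \cdot 5 m = \frac{65 m}{4}$)
$K{\left(-65,250 \right)} \left(-34\right) = \frac{65}{4} \cdot 250 \left(-34\right) = \frac{8125}{2} \left(-34\right) = -138125$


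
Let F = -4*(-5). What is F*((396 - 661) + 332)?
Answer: 1340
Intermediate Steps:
F = 20
F*((396 - 661) + 332) = 20*((396 - 661) + 332) = 20*(-265 + 332) = 20*67 = 1340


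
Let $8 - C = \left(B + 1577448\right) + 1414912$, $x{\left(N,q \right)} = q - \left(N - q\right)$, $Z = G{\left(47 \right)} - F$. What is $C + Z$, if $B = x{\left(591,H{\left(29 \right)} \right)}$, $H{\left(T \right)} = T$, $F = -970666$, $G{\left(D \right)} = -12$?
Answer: $-2021165$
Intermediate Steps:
$Z = 970654$ ($Z = -12 - -970666 = -12 + 970666 = 970654$)
$x{\left(N,q \right)} = - N + 2 q$ ($x{\left(N,q \right)} = q - \left(N - q\right) = - N + 2 q$)
$B = -533$ ($B = \left(-1\right) 591 + 2 \cdot 29 = -591 + 58 = -533$)
$C = -2991819$ ($C = 8 - \left(\left(-533 + 1577448\right) + 1414912\right) = 8 - \left(1576915 + 1414912\right) = 8 - 2991827 = -2991819$)
$C + Z = -2991819 + 970654 = -2021165$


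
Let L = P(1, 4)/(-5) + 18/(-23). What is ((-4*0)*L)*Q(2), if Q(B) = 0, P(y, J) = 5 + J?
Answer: 0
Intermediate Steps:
L = -297/115 (L = (5 + 4)/(-5) + 18/(-23) = 9*(-⅕) + 18*(-1/23) = -9/5 - 18/23 = -297/115 ≈ -2.5826)
((-4*0)*L)*Q(2) = (-4*0*(-297/115))*0 = (0*(-297/115))*0 = 0*0 = 0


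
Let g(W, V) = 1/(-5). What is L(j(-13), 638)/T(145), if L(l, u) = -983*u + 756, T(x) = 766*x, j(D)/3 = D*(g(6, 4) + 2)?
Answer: -313199/55535 ≈ -5.6397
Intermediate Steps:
g(W, V) = -⅕
j(D) = 27*D/5 (j(D) = 3*(D*(-⅕ + 2)) = 3*(D*(9/5)) = 3*(9*D/5) = 27*D/5)
L(l, u) = 756 - 983*u
L(j(-13), 638)/T(145) = (756 - 983*638)/((766*145)) = (756 - 627154)/111070 = -626398*1/111070 = -313199/55535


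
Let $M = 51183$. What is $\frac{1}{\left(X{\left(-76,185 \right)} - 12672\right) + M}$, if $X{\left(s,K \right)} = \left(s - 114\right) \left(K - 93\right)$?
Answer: $\frac{1}{21031} \approx 4.7549 \cdot 10^{-5}$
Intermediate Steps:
$X{\left(s,K \right)} = \left(-114 + s\right) \left(-93 + K\right)$ ($X{\left(s,K \right)} = \left(-114 + s\right) \left(K - 93\right) = \left(-114 + s\right) \left(-93 + K\right)$)
$\frac{1}{\left(X{\left(-76,185 \right)} - 12672\right) + M} = \frac{1}{\left(\left(10602 - 21090 - -7068 + 185 \left(-76\right)\right) - 12672\right) + 51183} = \frac{1}{\left(\left(10602 - 21090 + 7068 - 14060\right) - 12672\right) + 51183} = \frac{1}{\left(-17480 - 12672\right) + 51183} = \frac{1}{-30152 + 51183} = \frac{1}{21031}$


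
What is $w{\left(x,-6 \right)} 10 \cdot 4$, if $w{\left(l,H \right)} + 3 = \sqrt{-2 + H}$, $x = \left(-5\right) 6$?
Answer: $-120 + 80 i \sqrt{2} \approx -120.0 + 113.14 i$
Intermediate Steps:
$x = -30$
$w{\left(l,H \right)} = -3 + \sqrt{-2 + H}$
$w{\left(x,-6 \right)} 10 \cdot 4 = \left(-3 + \sqrt{-2 - 6}\right) 10 \cdot 4 = \left(-3 + \sqrt{-8}\right) 10 \cdot 4 = \left(-3 + 2 i \sqrt{2}\right) 10 \cdot 4 = \left(-30 + 20 i \sqrt{2}\right) 4 = -120 + 80 i \sqrt{2}$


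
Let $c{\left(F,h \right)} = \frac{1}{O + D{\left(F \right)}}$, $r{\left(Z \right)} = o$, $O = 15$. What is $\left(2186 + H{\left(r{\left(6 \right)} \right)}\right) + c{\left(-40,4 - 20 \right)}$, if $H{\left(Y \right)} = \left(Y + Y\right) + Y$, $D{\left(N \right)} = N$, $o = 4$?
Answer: $\frac{54949}{25} \approx 2198.0$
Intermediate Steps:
$r{\left(Z \right)} = 4$
$c{\left(F,h \right)} = \frac{1}{15 + F}$
$H{\left(Y \right)} = 3 Y$ ($H{\left(Y \right)} = 2 Y + Y = 3 Y$)
$\left(2186 + H{\left(r{\left(6 \right)} \right)}\right) + c{\left(-40,4 - 20 \right)} = \left(2186 + 3 \cdot 4\right) + \frac{1}{15 - 40} = \left(2186 + 12\right) + \frac{1}{-25} = 2198 - \frac{1}{25} = \frac{54949}{25}$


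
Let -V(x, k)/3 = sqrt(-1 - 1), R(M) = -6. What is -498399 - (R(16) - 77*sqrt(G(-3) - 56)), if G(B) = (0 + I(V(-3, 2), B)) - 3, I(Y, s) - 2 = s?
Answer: -498393 + 154*I*sqrt(15) ≈ -4.9839e+5 + 596.44*I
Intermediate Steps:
V(x, k) = -3*I*sqrt(2) (V(x, k) = -3*sqrt(-1 - 1) = -3*I*sqrt(2))
I(Y, s) = 2 + s
G(B) = -1 + B (G(B) = (0 + (2 + B)) - 3 = (2 + B) - 3 = -1 + B)
-498399 - (R(16) - 77*sqrt(G(-3) - 56)) = -498399 - (-6 - 77*sqrt((-1 - 3) - 56)) = -498399 - (-6 - 77*sqrt(-4 - 56)) = -498399 - (-6 - 154*I*sqrt(15)) = -498399 + (6 + 154*I*sqrt(15)) = -498393 + 154*I*sqrt(15)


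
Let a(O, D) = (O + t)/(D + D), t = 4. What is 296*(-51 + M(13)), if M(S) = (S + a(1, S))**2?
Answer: 6154802/169 ≈ 36419.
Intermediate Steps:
a(O, D) = (4 + O)/(2*D) (a(O, D) = (O + 4)/(D + D) = (4 + O)/((2*D)) = (4 + O)*(1/(2*D)) = (4 + O)/(2*D))
M(S) = (S + 5/(2*S))**2 (M(S) = (S + (4 + 1)/(2*S))**2 = (S + (1/2)*5/S)**2 = (S + 5/(2*S))**2)
296*(-51 + M(13)) = 296*(-51 + (1/4)*(5 + 2*13**2)**2/13**2) = 296*(-51 + (1/4)*(1/169)*(5 + 2*169)**2) = 296*(-51 + (1/4)*(1/169)*(5 + 338)**2) = 296*(-51 + (1/4)*(1/169)*343**2) = 296*(-51 + (1/4)*(1/169)*117649) = 296*(-51 + 117649/676) = 296*(83173/676) = 6154802/169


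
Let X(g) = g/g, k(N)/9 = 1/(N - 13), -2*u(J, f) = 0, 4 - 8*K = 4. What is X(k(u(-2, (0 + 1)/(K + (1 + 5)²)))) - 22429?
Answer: -22428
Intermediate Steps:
K = 0 (K = ½ - ⅛*4 = ½ - ½ = 0)
u(J, f) = 0 (u(J, f) = -½*0 = 0)
k(N) = 9/(-13 + N) (k(N) = 9/(N - 13) = 9/(-13 + N))
X(g) = 1
X(k(u(-2, (0 + 1)/(K + (1 + 5)²)))) - 22429 = 1 - 22429 = -22428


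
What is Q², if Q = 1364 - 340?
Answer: 1048576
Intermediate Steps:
Q = 1024
Q² = 1024² = 1048576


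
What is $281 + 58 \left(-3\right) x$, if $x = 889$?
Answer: $-154405$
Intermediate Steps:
$281 + 58 \left(-3\right) x = 281 + 58 \left(-3\right) 889 = 281 - 154686 = -154405$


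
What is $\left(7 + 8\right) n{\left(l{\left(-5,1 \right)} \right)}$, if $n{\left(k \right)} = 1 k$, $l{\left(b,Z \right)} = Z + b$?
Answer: $-60$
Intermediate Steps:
$n{\left(k \right)} = k$
$\left(7 + 8\right) n{\left(l{\left(-5,1 \right)} \right)} = \left(7 + 8\right) \left(1 - 5\right) = 15 \left(-4\right) = -60$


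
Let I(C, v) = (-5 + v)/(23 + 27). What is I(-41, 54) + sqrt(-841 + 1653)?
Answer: 49/50 + 2*sqrt(203) ≈ 29.476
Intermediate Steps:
I(C, v) = -1/10 + v/50 (I(C, v) = (-5 + v)/50 = (-5 + v)*(1/50) = -1/10 + v/50)
I(-41, 54) + sqrt(-841 + 1653) = (-1/10 + (1/50)*54) + sqrt(-841 + 1653) = (-1/10 + 27/25) + sqrt(812) = 49/50 + 2*sqrt(203)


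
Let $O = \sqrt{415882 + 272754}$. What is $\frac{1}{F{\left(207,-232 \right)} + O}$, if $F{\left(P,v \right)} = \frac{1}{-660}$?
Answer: $\frac{660}{299969841599} + \frac{871200 \sqrt{172159}}{299969841599} \approx 0.0012051$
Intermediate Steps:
$F{\left(P,v \right)} = - \frac{1}{660}$
$O = 2 \sqrt{172159}$ ($O = \sqrt{688636} = 2 \sqrt{172159} \approx 829.84$)
$\frac{1}{F{\left(207,-232 \right)} + O} = \frac{1}{- \frac{1}{660} + 2 \sqrt{172159}}$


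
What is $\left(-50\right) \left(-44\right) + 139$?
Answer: $2339$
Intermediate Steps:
$\left(-50\right) \left(-44\right) + 139 = 2200 + 139 = 2339$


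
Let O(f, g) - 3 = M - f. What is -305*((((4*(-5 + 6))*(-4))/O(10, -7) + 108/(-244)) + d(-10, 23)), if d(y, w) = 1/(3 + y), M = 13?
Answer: 20830/21 ≈ 991.90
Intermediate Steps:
O(f, g) = 16 - f (O(f, g) = 3 + (13 - f) = 16 - f)
-305*((((4*(-5 + 6))*(-4))/O(10, -7) + 108/(-244)) + d(-10, 23)) = -305*((((4*(-5 + 6))*(-4))/(16 - 1*10) + 108/(-244)) + 1/(3 - 10)) = -305*((((4*1)*(-4))/(16 - 10) + 108*(-1/244)) + 1/(-7)) = -305*(((4*(-4))/6 - 27/61) - 1/7) = -305*((-16*1/6 - 27/61) - 1/7) = -305*((-8/3 - 27/61) - 1/7) = -305*(-569/183 - 1/7) = -305*(-4166/1281) = 20830/21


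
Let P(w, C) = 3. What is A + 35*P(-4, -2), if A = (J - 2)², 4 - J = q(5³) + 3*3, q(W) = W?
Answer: 17529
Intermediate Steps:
J = -130 (J = 4 - (5³ + 3*3) = 4 - (125 + 9) = 4 - 1*134 = 4 - 134 = -130)
A = 17424 (A = (-130 - 2)² = (-132)² = 17424)
A + 35*P(-4, -2) = 17424 + 35*3 = 17424 + 105 = 17529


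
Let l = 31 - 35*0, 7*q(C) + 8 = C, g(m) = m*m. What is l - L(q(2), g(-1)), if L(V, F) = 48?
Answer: -17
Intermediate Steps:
g(m) = m**2
q(C) = -8/7 + C/7
l = 31 (l = 31 + 0 = 31)
l - L(q(2), g(-1)) = 31 - 1*48 = 31 - 48 = -17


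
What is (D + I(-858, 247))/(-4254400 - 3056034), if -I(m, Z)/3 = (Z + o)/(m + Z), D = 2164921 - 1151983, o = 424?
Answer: -618907131/4466675174 ≈ -0.13856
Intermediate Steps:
D = 1012938
I(m, Z) = -3*(424 + Z)/(Z + m) (I(m, Z) = -3*(Z + 424)/(m + Z) = -3*(424 + Z)/(Z + m))
(D + I(-858, 247))/(-4254400 - 3056034) = (1012938 + 3*(-424 - 1*247)/(247 - 858))/(-4254400 - 3056034) = (1012938 + 3*(-424 - 247)/(-611))/(-7310434) = (1012938 + 3*(-1/611)*(-671))*(-1/7310434) = (1012938 + 2013/611)*(-1/7310434) = (618907131/611)*(-1/7310434) = -618907131/4466675174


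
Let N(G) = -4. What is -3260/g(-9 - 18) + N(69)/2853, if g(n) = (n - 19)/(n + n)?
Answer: -251121152/65619 ≈ -3827.0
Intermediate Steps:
g(n) = (-19 + n)/(2*n) (g(n) = (-19 + n)/((2*n)) = (-19 + n)*(1/(2*n)) = (-19 + n)/(2*n))
-3260/g(-9 - 18) + N(69)/2853 = -3260*2*(-9 - 18)/(-19 + (-9 - 18)) - 4/2853 = -3260*(-54/(-19 - 27)) - 4*1/2853 = -3260/((½)*(-1/27)*(-46)) - 4/2853 = -3260/23/27 - 4/2853 = -3260*27/23 - 4/2853 = -88020/23 - 4/2853 = -251121152/65619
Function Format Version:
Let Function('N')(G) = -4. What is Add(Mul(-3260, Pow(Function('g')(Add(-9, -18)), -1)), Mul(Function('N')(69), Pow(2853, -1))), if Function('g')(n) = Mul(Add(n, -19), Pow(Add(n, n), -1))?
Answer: Rational(-251121152, 65619) ≈ -3827.0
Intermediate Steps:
Function('g')(n) = Mul(Rational(1, 2), Pow(n, -1), Add(-19, n)) (Function('g')(n) = Mul(Add(-19, n), Pow(Mul(2, n), -1)) = Mul(Add(-19, n), Mul(Rational(1, 2), Pow(n, -1))) = Mul(Rational(1, 2), Pow(n, -1), Add(-19, n)))
Add(Mul(-3260, Pow(Function('g')(Add(-9, -18)), -1)), Mul(Function('N')(69), Pow(2853, -1))) = Add(Mul(-3260, Pow(Mul(Rational(1, 2), Pow(Add(-9, -18), -1), Add(-19, Add(-9, -18))), -1)), Mul(-4, Pow(2853, -1))) = Add(Mul(-3260, Pow(Mul(Rational(1, 2), Pow(-27, -1), Add(-19, -27)), -1)), Mul(-4, Rational(1, 2853))) = Add(Mul(-3260, Pow(Mul(Rational(1, 2), Rational(-1, 27), -46), -1)), Rational(-4, 2853)) = Add(Mul(-3260, Pow(Rational(23, 27), -1)), Rational(-4, 2853)) = Add(Mul(-3260, Rational(27, 23)), Rational(-4, 2853)) = Add(Rational(-88020, 23), Rational(-4, 2853)) = Rational(-251121152, 65619)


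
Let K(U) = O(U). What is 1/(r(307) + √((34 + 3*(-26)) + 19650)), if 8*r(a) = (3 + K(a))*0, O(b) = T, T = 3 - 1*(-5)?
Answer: √19606/19606 ≈ 0.0071418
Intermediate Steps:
T = 8 (T = 3 + 5 = 8)
O(b) = 8
K(U) = 8
r(a) = 0 (r(a) = ((3 + 8)*0)/8 = (11*0)/8 = (⅛)*0 = 0)
1/(r(307) + √((34 + 3*(-26)) + 19650)) = 1/(0 + √((34 + 3*(-26)) + 19650)) = 1/(0 + √((34 - 78) + 19650)) = 1/(0 + √(-44 + 19650)) = 1/(0 + √19606) = 1/(√19606) = √19606/19606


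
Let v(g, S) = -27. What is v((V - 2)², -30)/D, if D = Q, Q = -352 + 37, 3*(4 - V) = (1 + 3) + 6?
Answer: 3/35 ≈ 0.085714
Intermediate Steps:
V = ⅔ (V = 4 - ((1 + 3) + 6)/3 = 4 - (4 + 6)/3 = 4 - ⅓*10 = 4 - 10/3 = ⅔ ≈ 0.66667)
Q = -315
D = -315
v((V - 2)², -30)/D = -27/(-315) = -27*(-1/315) = 3/35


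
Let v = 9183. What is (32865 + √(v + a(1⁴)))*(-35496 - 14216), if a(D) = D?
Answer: -1633784880 - 198848*√574 ≈ -1.6385e+9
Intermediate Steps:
(32865 + √(v + a(1⁴)))*(-35496 - 14216) = (32865 + √(9183 + 1⁴))*(-35496 - 14216) = (32865 + √(9183 + 1))*(-49712) = (32865 + √9184)*(-49712) = (32865 + 4*√574)*(-49712) = -1633784880 - 198848*√574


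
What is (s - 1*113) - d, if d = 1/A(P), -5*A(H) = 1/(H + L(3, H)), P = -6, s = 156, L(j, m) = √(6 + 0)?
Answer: 13 + 5*√6 ≈ 25.247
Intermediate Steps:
L(j, m) = √6
A(H) = -1/(5*(H + √6))
d = 30 - 5*√6 (d = 1/(-1/(5*(-6) + 5*√6)) = 1/(-1/(-30 + 5*√6)) = 30 - 5*√6 ≈ 17.753)
(s - 1*113) - d = (156 - 1*113) - (30 - 5*√6) = (156 - 113) + (-30 + 5*√6) = 43 + (-30 + 5*√6) = 13 + 5*√6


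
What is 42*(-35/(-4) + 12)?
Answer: 1743/2 ≈ 871.50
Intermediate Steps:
42*(-35/(-4) + 12) = 42*(-35*(-¼) + 12) = 42*(35/4 + 12) = 42*(83/4) = 1743/2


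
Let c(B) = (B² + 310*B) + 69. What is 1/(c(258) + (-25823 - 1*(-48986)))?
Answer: 1/169776 ≈ 5.8901e-6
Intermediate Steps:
c(B) = 69 + B² + 310*B
1/(c(258) + (-25823 - 1*(-48986))) = 1/((69 + 258² + 310*258) + (-25823 - 1*(-48986))) = 1/((69 + 66564 + 79980) + (-25823 + 48986)) = 1/(146613 + 23163) = 1/169776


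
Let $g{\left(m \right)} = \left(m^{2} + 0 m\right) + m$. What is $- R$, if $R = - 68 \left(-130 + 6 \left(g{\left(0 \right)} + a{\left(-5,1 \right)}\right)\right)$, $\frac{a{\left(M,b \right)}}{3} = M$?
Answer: $-14960$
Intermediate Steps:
$a{\left(M,b \right)} = 3 M$
$g{\left(m \right)} = m + m^{2}$ ($g{\left(m \right)} = \left(m^{2} + 0\right) + m = m^{2} + m = m + m^{2}$)
$R = 14960$ ($R = - 68 \left(-130 + 6 \left(0 \left(1 + 0\right) + 3 \left(-5\right)\right)\right) = - 68 \left(-130 + 6 \left(0 \cdot 1 - 15\right)\right) = - 68 \left(-130 + 6 \left(0 - 15\right)\right) = - 68 \left(-130 + 6 \left(-15\right)\right) = - 68 \left(-130 - 90\right) = \left(-68\right) \left(-220\right) = 14960$)
$- R = \left(-1\right) 14960 = -14960$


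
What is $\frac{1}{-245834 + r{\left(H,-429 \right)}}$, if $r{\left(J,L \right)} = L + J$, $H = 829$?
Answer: $- \frac{1}{245434} \approx -4.0744 \cdot 10^{-6}$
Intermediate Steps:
$r{\left(J,L \right)} = J + L$
$\frac{1}{-245834 + r{\left(H,-429 \right)}} = \frac{1}{-245834 + \left(829 - 429\right)} = \frac{1}{-245834 + 400} = \frac{1}{-245434} = - \frac{1}{245434}$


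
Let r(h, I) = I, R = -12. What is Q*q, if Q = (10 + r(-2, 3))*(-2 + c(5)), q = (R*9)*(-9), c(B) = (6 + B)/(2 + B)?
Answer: -37908/7 ≈ -5415.4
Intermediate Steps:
c(B) = (6 + B)/(2 + B)
q = 972 (q = -12*9*(-9) = -108*(-9) = 972)
Q = -39/7 (Q = (10 + 3)*(-2 + (6 + 5)/(2 + 5)) = 13*(-2 + 11/7) = 13*(-3/7) = -39/7 ≈ -5.5714)
Q*q = -39/7*972 = -37908/7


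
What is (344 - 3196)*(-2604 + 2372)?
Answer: 661664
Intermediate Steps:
(344 - 3196)*(-2604 + 2372) = -2852*(-232) = 661664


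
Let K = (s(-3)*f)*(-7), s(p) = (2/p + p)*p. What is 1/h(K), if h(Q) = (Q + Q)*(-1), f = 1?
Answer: 1/154 ≈ 0.0064935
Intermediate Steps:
s(p) = p*(p + 2/p) (s(p) = (p + 2/p)*p = p*(p + 2/p))
K = -77 (K = ((2 + (-3)²)*1)*(-7) = ((2 + 9)*1)*(-7) = (11*1)*(-7) = 11*(-7) = -77)
h(Q) = -2*Q (h(Q) = (2*Q)*(-1) = -2*Q)
1/h(K) = 1/(-2*(-77)) = 1/154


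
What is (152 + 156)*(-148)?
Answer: -45584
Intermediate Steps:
(152 + 156)*(-148) = 308*(-148) = -45584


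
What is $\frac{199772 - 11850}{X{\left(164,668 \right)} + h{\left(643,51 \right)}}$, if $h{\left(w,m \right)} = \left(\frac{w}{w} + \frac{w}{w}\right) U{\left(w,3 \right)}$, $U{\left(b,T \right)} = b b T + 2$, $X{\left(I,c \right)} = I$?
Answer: $\frac{93961}{1240431} \approx 0.075749$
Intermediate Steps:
$U{\left(b,T \right)} = 2 + T b^{2}$ ($U{\left(b,T \right)} = b^{2} T + 2 = T b^{2} + 2 = 2 + T b^{2}$)
$h{\left(w,m \right)} = 4 + 6 w^{2}$ ($h{\left(w,m \right)} = \left(\frac{w}{w} + \frac{w}{w}\right) \left(2 + 3 w^{2}\right) = \left(1 + 1\right) \left(2 + 3 w^{2}\right) = 2 \left(2 + 3 w^{2}\right) = 4 + 6 w^{2}$)
$\frac{199772 - 11850}{X{\left(164,668 \right)} + h{\left(643,51 \right)}} = \frac{199772 - 11850}{164 + \left(4 + 6 \cdot 643^{2}\right)} = \frac{187922}{164 + \left(4 + 6 \cdot 413449\right)} = \frac{187922}{164 + \left(4 + 2480694\right)} = \frac{187922}{164 + 2480698} = \frac{187922}{2480862} = 187922 \cdot \frac{1}{2480862} = \frac{93961}{1240431}$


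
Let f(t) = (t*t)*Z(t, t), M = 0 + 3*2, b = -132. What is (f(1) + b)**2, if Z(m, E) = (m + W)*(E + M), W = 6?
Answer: 6889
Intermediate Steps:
M = 6 (M = 0 + 6 = 6)
Z(m, E) = (6 + E)*(6 + m) (Z(m, E) = (m + 6)*(E + 6) = (6 + m)*(6 + E) = (6 + E)*(6 + m))
f(t) = t**2*(36 + t**2 + 12*t) (f(t) = (t*t)*(36 + 6*t + 6*t + t*t) = t**2*(36 + 6*t + 6*t + t**2) = t**2*(36 + t**2 + 12*t))
(f(1) + b)**2 = (1**2*(36 + 1**2 + 12*1) - 132)**2 = (1*(36 + 1 + 12) - 132)**2 = (1*49 - 132)**2 = (49 - 132)**2 = (-83)**2 = 6889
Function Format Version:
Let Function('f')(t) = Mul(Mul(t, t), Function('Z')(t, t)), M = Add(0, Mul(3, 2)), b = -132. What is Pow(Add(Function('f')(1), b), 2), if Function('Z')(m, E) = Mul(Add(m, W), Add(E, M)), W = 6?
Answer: 6889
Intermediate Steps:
M = 6 (M = Add(0, 6) = 6)
Function('Z')(m, E) = Mul(Add(6, E), Add(6, m)) (Function('Z')(m, E) = Mul(Add(m, 6), Add(E, 6)) = Mul(Add(6, m), Add(6, E)) = Mul(Add(6, E), Add(6, m)))
Function('f')(t) = Mul(Pow(t, 2), Add(36, Pow(t, 2), Mul(12, t))) (Function('f')(t) = Mul(Mul(t, t), Add(36, Mul(6, t), Mul(6, t), Mul(t, t))) = Mul(Pow(t, 2), Add(36, Mul(6, t), Mul(6, t), Pow(t, 2))) = Mul(Pow(t, 2), Add(36, Pow(t, 2), Mul(12, t))))
Pow(Add(Function('f')(1), b), 2) = Pow(Add(Mul(Pow(1, 2), Add(36, Pow(1, 2), Mul(12, 1))), -132), 2) = Pow(Add(Mul(1, Add(36, 1, 12)), -132), 2) = Pow(Add(Mul(1, 49), -132), 2) = Pow(Add(49, -132), 2) = Pow(-83, 2) = 6889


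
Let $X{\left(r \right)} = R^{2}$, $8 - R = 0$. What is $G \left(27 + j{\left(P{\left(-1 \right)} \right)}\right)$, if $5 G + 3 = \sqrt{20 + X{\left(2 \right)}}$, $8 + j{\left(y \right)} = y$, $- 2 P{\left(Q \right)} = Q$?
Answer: $- \frac{117}{10} + \frac{39 \sqrt{21}}{5} \approx 24.044$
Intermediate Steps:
$R = 8$ ($R = 8 - 0 = 8 + 0 = 8$)
$P{\left(Q \right)} = - \frac{Q}{2}$
$X{\left(r \right)} = 64$ ($X{\left(r \right)} = 8^{2} = 64$)
$j{\left(y \right)} = -8 + y$
$G = - \frac{3}{5} + \frac{2 \sqrt{21}}{5}$ ($G = - \frac{3}{5} + \frac{\sqrt{20 + 64}}{5} = - \frac{3}{5} + \frac{\sqrt{84}}{5} = - \frac{3}{5} + \frac{2 \sqrt{21}}{5} \approx 1.233$)
$G \left(27 + j{\left(P{\left(-1 \right)} \right)}\right) = \left(- \frac{3}{5} + \frac{2 \sqrt{21}}{5}\right) \left(27 - \frac{15}{2}\right) = \left(- \frac{3}{5} + \frac{2 \sqrt{21}}{5}\right) \frac{39}{2} = - \frac{117}{10} + \frac{39 \sqrt{21}}{5}$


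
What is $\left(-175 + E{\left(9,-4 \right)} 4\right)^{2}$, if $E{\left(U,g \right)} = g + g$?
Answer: $42849$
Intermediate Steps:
$E{\left(U,g \right)} = 2 g$
$\left(-175 + E{\left(9,-4 \right)} 4\right)^{2} = \left(-175 + 2 \left(-4\right) 4\right)^{2} = \left(-175 - 32\right)^{2} = \left(-207\right)^{2} = 42849$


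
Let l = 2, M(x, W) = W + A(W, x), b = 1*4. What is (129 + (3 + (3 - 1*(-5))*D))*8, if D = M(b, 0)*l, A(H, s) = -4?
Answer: 544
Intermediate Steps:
b = 4
M(x, W) = -4 + W (M(x, W) = W - 4 = -4 + W)
D = -8 (D = (-4 + 0)*2 = -4*2 = -8)
(129 + (3 + (3 - 1*(-5))*D))*8 = (129 + (3 + (3 - 1*(-5))*(-8)))*8 = (129 + (3 + (3 + 5)*(-8)))*8 = (129 + (3 + 8*(-8)))*8 = (129 + (3 - 64))*8 = (129 - 61)*8 = 68*8 = 544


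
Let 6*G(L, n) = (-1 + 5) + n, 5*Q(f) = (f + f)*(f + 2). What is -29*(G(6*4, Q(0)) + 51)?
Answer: -4495/3 ≈ -1498.3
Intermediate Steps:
Q(f) = 2*f*(2 + f)/5 (Q(f) = ((f + f)*(f + 2))/5 = ((2*f)*(2 + f))/5 = (2*f*(2 + f))/5 = 2*f*(2 + f)/5)
G(L, n) = ⅔ + n/6 (G(L, n) = ((-1 + 5) + n)/6 = (4 + n)/6 = ⅔ + n/6)
-29*(G(6*4, Q(0)) + 51) = -29*((⅔ + ((⅖)*0*(2 + 0))/6) + 51) = -29*((⅔ + ((⅖)*0*2)/6) + 51) = -29*((⅔ + (⅙)*0) + 51) = -29*((⅔ + 0) + 51) = -29*(⅔ + 51) = -29*155/3 = -4495/3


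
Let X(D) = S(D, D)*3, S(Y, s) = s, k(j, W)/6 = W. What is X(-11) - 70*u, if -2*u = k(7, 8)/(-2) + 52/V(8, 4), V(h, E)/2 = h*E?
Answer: -13513/16 ≈ -844.56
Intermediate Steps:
k(j, W) = 6*W
V(h, E) = 2*E*h (V(h, E) = 2*(h*E) = 2*(E*h) = 2*E*h)
X(D) = 3*D (X(D) = D*3 = 3*D)
u = 371/32 (u = -((6*8)/(-2) + 52/((2*4*8)))/2 = -(48*(-½) + 52/64)/2 = -(-24 + 52*(1/64))/2 = -(-24 + 13/16)/2 = -½*(-371/16) = 371/32 ≈ 11.594)
X(-11) - 70*u = 3*(-11) - 70*371/32 = -33 - 12985/16 = -13513/16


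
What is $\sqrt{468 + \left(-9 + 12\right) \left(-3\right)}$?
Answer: $3 \sqrt{51} \approx 21.424$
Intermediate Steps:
$\sqrt{468 + \left(-9 + 12\right) \left(-3\right)} = \sqrt{468 + 3 \left(-3\right)} = \sqrt{468 - 9} = \sqrt{459} = 3 \sqrt{51}$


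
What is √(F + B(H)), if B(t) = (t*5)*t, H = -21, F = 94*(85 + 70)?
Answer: 5*√671 ≈ 129.52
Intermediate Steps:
F = 14570 (F = 94*155 = 14570)
B(t) = 5*t² (B(t) = (5*t)*t = 5*t²)
√(F + B(H)) = √(14570 + 5*(-21)²) = √(14570 + 5*441) = √(14570 + 2205) = √16775 = 5*√671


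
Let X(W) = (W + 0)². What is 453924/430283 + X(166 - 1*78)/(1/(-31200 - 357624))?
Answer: -1295604941640924/430283 ≈ -3.0111e+9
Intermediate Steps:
X(W) = W²
453924/430283 + X(166 - 1*78)/(1/(-31200 - 357624)) = 453924/430283 + (166 - 1*78)²/(1/(-31200 - 357624)) = 453924*(1/430283) + (166 - 78)²/(1/(-388824)) = 453924/430283 + 88²/(-1/388824) = 453924/430283 + 7744*(-388824) = 453924/430283 - 3011053056 = -1295604941640924/430283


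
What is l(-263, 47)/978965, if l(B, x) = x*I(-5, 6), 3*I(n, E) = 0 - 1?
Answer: -47/2936895 ≈ -1.6003e-5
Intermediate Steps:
I(n, E) = -⅓ (I(n, E) = (0 - 1)/3 = (⅓)*(-1) = -⅓)
l(B, x) = -x/3 (l(B, x) = x*(-⅓) = -x/3)
l(-263, 47)/978965 = -⅓*47/978965 = -47/3*1/978965 = -47/2936895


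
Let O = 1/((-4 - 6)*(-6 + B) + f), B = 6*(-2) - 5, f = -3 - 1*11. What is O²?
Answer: 1/46656 ≈ 2.1433e-5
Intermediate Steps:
f = -14 (f = -3 - 11 = -14)
B = -17 (B = -12 - 5 = -17)
O = 1/216 (O = 1/((-4 - 6)*(-6 - 17) - 14) = 1/(-10*(-23) - 14) = 1/(230 - 14) = 1/216 ≈ 0.0046296)
O² = (1/216)² = 1/46656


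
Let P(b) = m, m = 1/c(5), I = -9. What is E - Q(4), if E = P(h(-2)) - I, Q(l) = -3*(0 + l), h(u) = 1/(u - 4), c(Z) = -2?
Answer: 41/2 ≈ 20.500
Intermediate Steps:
h(u) = 1/(-4 + u)
Q(l) = -3*l
m = -1/2 (m = 1/(-2) = -1/2 ≈ -0.50000)
P(b) = -1/2
E = 17/2 (E = -1/2 - 1*(-9) = -1/2 + 9 = 17/2 ≈ 8.5000)
E - Q(4) = 17/2 - (-3)*4 = 17/2 - 1*(-12) = 17/2 + 12 = 41/2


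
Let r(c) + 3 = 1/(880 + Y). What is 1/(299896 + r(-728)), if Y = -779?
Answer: 101/30289194 ≈ 3.3345e-6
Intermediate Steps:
r(c) = -302/101 (r(c) = -3 + 1/(880 - 779) = -3 + 1/101 = -302/101)
1/(299896 + r(-728)) = 1/(299896 - 302/101) = 1/(30289194/101) = 101/30289194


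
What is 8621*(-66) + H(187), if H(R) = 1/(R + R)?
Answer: -212800763/374 ≈ -5.6899e+5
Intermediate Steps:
H(R) = 1/(2*R)
8621*(-66) + H(187) = 8621*(-66) + (½)/187 = -568986 + (½)*(1/187) = -568986 + 1/374 = -212800763/374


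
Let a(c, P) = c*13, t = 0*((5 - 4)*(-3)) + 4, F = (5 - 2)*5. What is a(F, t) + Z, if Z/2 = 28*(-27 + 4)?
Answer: -1093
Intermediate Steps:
F = 15 (F = 3*5 = 15)
t = 4 (t = 0*(1*(-3)) + 4 = 0*(-3) + 4 = 0 + 4 = 4)
a(c, P) = 13*c
Z = -1288 (Z = 2*(28*(-27 + 4)) = 2*(28*(-23)) = 2*(-644) = -1288)
a(F, t) + Z = 13*15 - 1288 = 195 - 1288 = -1093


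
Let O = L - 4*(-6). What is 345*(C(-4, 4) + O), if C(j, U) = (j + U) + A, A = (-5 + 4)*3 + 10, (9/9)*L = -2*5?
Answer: 7245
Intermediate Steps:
L = -10 (L = -2*5 = -10)
O = 14 (O = -10 - 4*(-6) = -10 + 24 = 14)
A = 7 (A = -1*3 + 10 = -3 + 10 = 7)
C(j, U) = 7 + U + j (C(j, U) = (j + U) + 7 = (U + j) + 7 = 7 + U + j)
345*(C(-4, 4) + O) = 345*((7 + 4 - 4) + 14) = 345*(7 + 14) = 345*21 = 7245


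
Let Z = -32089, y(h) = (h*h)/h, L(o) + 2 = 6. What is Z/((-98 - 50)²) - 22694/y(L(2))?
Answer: -124304433/21904 ≈ -5675.0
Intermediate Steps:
L(o) = 4 (L(o) = -2 + 6 = 4)
y(h) = h (y(h) = h²/h = h)
Z/((-98 - 50)²) - 22694/y(L(2)) = -32089/(-98 - 50)² - 22694/4 = -32089/((-148)²) - 22694*¼ = -32089/21904 - 11347/2 = -124304433/21904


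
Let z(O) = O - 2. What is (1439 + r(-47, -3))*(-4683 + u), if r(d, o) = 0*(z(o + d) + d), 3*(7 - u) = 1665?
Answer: -7527409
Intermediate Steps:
u = -548 (u = 7 - ⅓*1665 = 7 - 555 = -548)
z(O) = -2 + O
r(d, o) = 0 (r(d, o) = 0*((-2 + (o + d)) + d) = 0*((-2 + (d + o)) + d) = 0*((-2 + d + o) + d) = 0*(-2 + o + 2*d) = 0)
(1439 + r(-47, -3))*(-4683 + u) = (1439 + 0)*(-4683 - 548) = 1439*(-5231) = -7527409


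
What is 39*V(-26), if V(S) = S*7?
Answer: -7098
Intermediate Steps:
V(S) = 7*S
39*V(-26) = 39*(7*(-26)) = 39*(-182) = -7098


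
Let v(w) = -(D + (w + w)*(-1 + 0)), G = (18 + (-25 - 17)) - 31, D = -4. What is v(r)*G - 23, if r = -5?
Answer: 307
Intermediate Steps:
G = -55 (G = (18 - 42) - 31 = -24 - 31 = -55)
v(w) = 4 + 2*w (v(w) = -(-4 + (w + w)*(-1 + 0)) = -(-4 + (2*w)*(-1)) = -(-4 - 2*w) = 4 + 2*w)
v(r)*G - 23 = (4 + 2*(-5))*(-55) - 23 = (4 - 10)*(-55) - 23 = -6*(-55) - 23 = 330 - 23 = 307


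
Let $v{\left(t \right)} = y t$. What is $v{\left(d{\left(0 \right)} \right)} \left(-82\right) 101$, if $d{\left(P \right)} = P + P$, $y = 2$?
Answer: $0$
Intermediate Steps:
$d{\left(P \right)} = 2 P$
$v{\left(t \right)} = 2 t$
$v{\left(d{\left(0 \right)} \right)} \left(-82\right) 101 = 2 \cdot 2 \cdot 0 \left(-82\right) 101 = 2 \cdot 0 \left(-82\right) 101 = 0 \left(-82\right) 101 = 0 \cdot 101 = 0$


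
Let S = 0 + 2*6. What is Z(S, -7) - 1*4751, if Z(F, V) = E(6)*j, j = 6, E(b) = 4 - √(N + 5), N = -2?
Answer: -4727 - 6*√3 ≈ -4737.4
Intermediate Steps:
S = 12 (S = 0 + 12 = 12)
E(b) = 4 - √3 (E(b) = 4 - √(-2 + 5) = 4 - √3)
Z(F, V) = 24 - 6*√3 (Z(F, V) = (4 - √3)*6 = 24 - 6*√3)
Z(S, -7) - 1*4751 = (24 - 6*√3) - 1*4751 = (24 - 6*√3) - 4751 = -4727 - 6*√3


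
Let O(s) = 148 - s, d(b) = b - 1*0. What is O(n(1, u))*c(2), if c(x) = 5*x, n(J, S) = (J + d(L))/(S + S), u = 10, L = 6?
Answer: 2953/2 ≈ 1476.5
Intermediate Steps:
d(b) = b (d(b) = b + 0 = b)
n(J, S) = (6 + J)/(2*S) (n(J, S) = (J + 6)/(S + S) = (6 + J)/((2*S)) = (6 + J)*(1/(2*S)) = (6 + J)/(2*S))
O(n(1, u))*c(2) = (148 - (6 + 1)/(2*10))*(5*2) = (148 - 7/(2*10))*10 = (148 - 1*7/20)*10 = (148 - 7/20)*10 = (2953/20)*10 = 2953/2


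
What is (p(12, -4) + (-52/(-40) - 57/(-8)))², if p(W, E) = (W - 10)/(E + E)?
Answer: 106929/1600 ≈ 66.831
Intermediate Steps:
p(W, E) = (-10 + W)/(2*E) (p(W, E) = (-10 + W)/((2*E)) = (-10 + W)*(1/(2*E)) = (-10 + W)/(2*E))
(p(12, -4) + (-52/(-40) - 57/(-8)))² = ((½)*(-10 + 12)/(-4) + (-52/(-40) - 57/(-8)))² = ((½)*(-¼)*2 + (-52*(-1/40) - 57*(-⅛)))² = (-¼ + (13/10 + 57/8))² = (-¼ + 337/40)² = (327/40)² = 106929/1600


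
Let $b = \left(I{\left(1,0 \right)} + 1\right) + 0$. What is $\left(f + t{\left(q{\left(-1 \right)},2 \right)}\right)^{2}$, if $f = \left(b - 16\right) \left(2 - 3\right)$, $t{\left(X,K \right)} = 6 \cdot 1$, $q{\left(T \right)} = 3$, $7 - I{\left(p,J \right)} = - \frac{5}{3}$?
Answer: $\frac{1369}{9} \approx 152.11$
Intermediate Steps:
$I{\left(p,J \right)} = \frac{26}{3}$ ($I{\left(p,J \right)} = 7 - - \frac{5}{3} = 7 + \frac{5}{3} = \frac{26}{3}$)
$b = \frac{29}{3}$ ($b = \left(\frac{26}{3} + 1\right) + 0 = \frac{29}{3} + 0 = \frac{29}{3} \approx 9.6667$)
$t{\left(X,K \right)} = 6$
$f = \frac{19}{3}$ ($f = \left(\frac{29}{3} - 16\right) \left(2 - 3\right) = \left(- \frac{19}{3}\right) \left(-1\right) = \frac{19}{3} \approx 6.3333$)
$\left(f + t{\left(q{\left(-1 \right)},2 \right)}\right)^{2} = \left(\frac{19}{3} + 6\right)^{2} = \left(\frac{37}{3}\right)^{2} = \frac{1369}{9}$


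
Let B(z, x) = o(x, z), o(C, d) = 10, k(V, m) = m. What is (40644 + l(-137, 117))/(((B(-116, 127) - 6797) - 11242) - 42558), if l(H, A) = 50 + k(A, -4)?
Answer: -40690/60587 ≈ -0.67160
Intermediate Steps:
l(H, A) = 46 (l(H, A) = 50 - 4 = 46)
B(z, x) = 10
(40644 + l(-137, 117))/(((B(-116, 127) - 6797) - 11242) - 42558) = (40644 + 46)/(((10 - 6797) - 11242) - 42558) = 40690/((-6787 - 11242) - 42558) = 40690/(-18029 - 42558) = 40690/(-60587) = 40690*(-1/60587) = -40690/60587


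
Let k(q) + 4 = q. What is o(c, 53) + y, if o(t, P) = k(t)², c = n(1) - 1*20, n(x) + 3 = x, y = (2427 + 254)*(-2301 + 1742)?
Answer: -1498003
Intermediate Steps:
y = -1498679 (y = 2681*(-559) = -1498679)
k(q) = -4 + q
n(x) = -3 + x
c = -22 (c = (-3 + 1) - 1*20 = -2 - 20 = -22)
o(t, P) = (-4 + t)²
o(c, 53) + y = (-4 - 22)² - 1498679 = (-26)² - 1498679 = 676 - 1498679 = -1498003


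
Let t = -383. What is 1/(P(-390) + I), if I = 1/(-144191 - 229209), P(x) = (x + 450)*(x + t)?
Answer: -373400/17318292001 ≈ -2.1561e-5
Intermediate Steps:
P(x) = (-383 + x)*(450 + x) (P(x) = (x + 450)*(x - 383) = (450 + x)*(-383 + x) = (-383 + x)*(450 + x))
I = -1/373400 (I = 1/(-373400) = -1/373400 ≈ -2.6781e-6)
1/(P(-390) + I) = 1/((-172350 + (-390)² + 67*(-390)) - 1/373400) = 1/((-172350 + 152100 - 26130) - 1/373400) = 1/(-46380 - 1/373400) = 1/(-17318292001/373400) = -373400/17318292001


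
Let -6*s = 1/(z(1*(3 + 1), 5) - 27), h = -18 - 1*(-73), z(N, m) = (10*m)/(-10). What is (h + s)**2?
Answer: 111534721/36864 ≈ 3025.6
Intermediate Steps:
z(N, m) = -m (z(N, m) = (10*m)*(-1/10) = -m)
h = 55 (h = -18 + 73 = 55)
s = 1/192 (s = -1/(6*(-1*5 - 27)) = -1/(6*(-5 - 27)) = -1/6/(-32) = -1/6*(-1/32) = 1/192 ≈ 0.0052083)
(h + s)**2 = (55 + 1/192)**2 = (10561/192)**2 = 111534721/36864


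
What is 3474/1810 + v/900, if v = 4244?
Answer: 270206/40725 ≈ 6.6349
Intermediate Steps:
3474/1810 + v/900 = 3474/1810 + 4244/900 = 3474*(1/1810) + 4244*(1/900) = 1737/905 + 1061/225 = 270206/40725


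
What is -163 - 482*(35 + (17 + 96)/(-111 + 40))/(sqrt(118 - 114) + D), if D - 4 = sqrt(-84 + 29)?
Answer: (-11573*sqrt(55) + 1212742*I)/(71*(sqrt(55) - 6*I)) ≈ -1224.7 + 1312.3*I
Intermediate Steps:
D = 4 + I*sqrt(55) (D = 4 + sqrt(-84 + 29) = 4 + sqrt(-55) = 4 + I*sqrt(55) ≈ 4.0 + 7.4162*I)
-163 - 482*(35 + (17 + 96)/(-111 + 40))/(sqrt(118 - 114) + D) = -163 - 482*(35 + (17 + 96)/(-111 + 40))/(sqrt(118 - 114) + (4 + I*sqrt(55))) = -163 - 482*(35 + 113/(-71))/(sqrt(4) + (4 + I*sqrt(55))) = -163 - 482*(35 + 113*(-1/71))/(2 + (4 + I*sqrt(55))) = -163 - 482*(35 - 113/71)/(6 + I*sqrt(55)) = -163 - 1143304/(71*(6 + I*sqrt(55)))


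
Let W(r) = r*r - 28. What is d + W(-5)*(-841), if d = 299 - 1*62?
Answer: 2760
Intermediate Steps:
W(r) = -28 + r² (W(r) = r² - 28 = -28 + r²)
d = 237 (d = 299 - 62 = 237)
d + W(-5)*(-841) = 237 + (-28 + (-5)²)*(-841) = 237 + (-28 + 25)*(-841) = 237 - 3*(-841) = 237 + 2523 = 2760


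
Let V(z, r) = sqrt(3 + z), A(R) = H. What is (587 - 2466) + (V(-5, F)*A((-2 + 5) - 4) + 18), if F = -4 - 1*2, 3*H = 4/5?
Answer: -1861 + 4*I*sqrt(2)/15 ≈ -1861.0 + 0.37712*I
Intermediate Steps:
H = 4/15 (H = (4/5)/3 = (4*(1/5))/3 = (1/3)*(4/5) = 4/15 ≈ 0.26667)
A(R) = 4/15
F = -6 (F = -4 - 2 = -6)
(587 - 2466) + (V(-5, F)*A((-2 + 5) - 4) + 18) = (587 - 2466) + (sqrt(3 - 5)*(4/15) + 18) = -1879 + (sqrt(-2)*(4/15) + 18) = -1879 + ((I*sqrt(2))*(4/15) + 18) = -1879 + (4*I*sqrt(2)/15 + 18) = -1879 + (18 + 4*I*sqrt(2)/15) = -1861 + 4*I*sqrt(2)/15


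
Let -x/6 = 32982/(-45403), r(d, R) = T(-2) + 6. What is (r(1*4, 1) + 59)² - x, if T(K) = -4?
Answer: 168746671/45403 ≈ 3716.6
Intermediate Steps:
r(d, R) = 2 (r(d, R) = -4 + 6 = 2)
x = 197892/45403 (x = -197892/(-45403) = -197892*(-1)/45403 = -6*(-32982/45403) = 197892/45403 ≈ 4.3586)
(r(1*4, 1) + 59)² - x = (2 + 59)² - 1*197892/45403 = 61² - 197892/45403 = 3721 - 197892/45403 = 168746671/45403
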